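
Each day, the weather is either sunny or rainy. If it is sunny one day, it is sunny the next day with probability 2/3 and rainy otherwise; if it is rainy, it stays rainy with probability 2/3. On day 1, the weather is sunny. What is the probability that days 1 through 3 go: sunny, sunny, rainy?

Day 1 is given. For each transition, use the conditional probability from the current state:
P(sunny | sunny) = 2/3; P(rainy | sunny) = 1/3.
P = 2/3 × 1/3 = 2/9.

2/9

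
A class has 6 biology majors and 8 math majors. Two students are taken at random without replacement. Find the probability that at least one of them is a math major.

P(no math majors) = 6/14 × 5/13 = 30/182 = 15/91.
P(at least one) = 1 − 15/91 = 76/91.

76/91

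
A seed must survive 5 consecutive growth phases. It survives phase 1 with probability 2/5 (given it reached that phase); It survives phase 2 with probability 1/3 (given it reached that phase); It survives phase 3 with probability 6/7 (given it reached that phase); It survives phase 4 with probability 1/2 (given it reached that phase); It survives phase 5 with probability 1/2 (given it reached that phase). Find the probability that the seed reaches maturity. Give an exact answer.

Multiplying along the chain,
P = 2/5 × 1/3 × 6/7 × 1/2 × 1/2 = 12/420 = 1/35.

1/35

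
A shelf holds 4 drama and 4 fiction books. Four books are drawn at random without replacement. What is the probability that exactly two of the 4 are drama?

18/35

One ordering (drama drawn first) has probability 4/8 × 3/7 × 4/6 × 3/5 = 144/1680 = 3/35.
There are C(4,2) = 6 such orderings, each equally likely, so P = 6 × 3/35 = 18/35.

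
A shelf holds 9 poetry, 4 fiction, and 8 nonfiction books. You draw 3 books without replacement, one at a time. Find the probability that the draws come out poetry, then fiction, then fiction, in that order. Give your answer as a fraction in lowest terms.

Each draw changes the counts, so multiply the conditional probabilities along the sequence:
P = 9/21 × 4/20 × 3/19 = 108/7980 = 9/665.

9/665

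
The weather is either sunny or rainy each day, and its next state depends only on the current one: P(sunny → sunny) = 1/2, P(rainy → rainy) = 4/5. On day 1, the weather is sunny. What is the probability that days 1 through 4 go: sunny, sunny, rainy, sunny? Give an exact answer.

1/20

Day 1 is given. For each transition, use the conditional probability from the current state:
P(sunny | sunny) = 1/2; P(rainy | sunny) = 1/2; P(sunny | rainy) = 1/5.
P = 1/2 × 1/2 × 1/5 = 1/20.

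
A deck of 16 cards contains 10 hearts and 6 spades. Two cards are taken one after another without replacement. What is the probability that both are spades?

1/8

P(every draw is a spade) = 6/16 × 5/15 = 30/240 = 1/8.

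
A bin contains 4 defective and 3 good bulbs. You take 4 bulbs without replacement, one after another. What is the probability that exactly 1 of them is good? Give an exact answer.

12/35

One ordering (good drawn first) has probability 3/7 × 4/6 × 3/5 × 2/4 = 72/840 = 3/35.
There are C(4,1) = 4 such orderings, each equally likely, so P = 4 × 3/35 = 12/35.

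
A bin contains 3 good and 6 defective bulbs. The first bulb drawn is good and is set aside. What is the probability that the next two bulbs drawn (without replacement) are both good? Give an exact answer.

After the first draw, 2 of the remaining 8 bulbs are good.
P = 2/8 × 1/7 = 2/56 = 1/28.

1/28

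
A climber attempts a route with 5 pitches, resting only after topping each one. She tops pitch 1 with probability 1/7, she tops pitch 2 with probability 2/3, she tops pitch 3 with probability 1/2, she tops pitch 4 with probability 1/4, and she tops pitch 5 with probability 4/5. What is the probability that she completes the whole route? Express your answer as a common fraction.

Each stage is reached only if all earlier stages succeed, so
P = 1/7 × 2/3 × 1/2 × 1/4 × 4/5 = 8/840 = 1/105.

1/105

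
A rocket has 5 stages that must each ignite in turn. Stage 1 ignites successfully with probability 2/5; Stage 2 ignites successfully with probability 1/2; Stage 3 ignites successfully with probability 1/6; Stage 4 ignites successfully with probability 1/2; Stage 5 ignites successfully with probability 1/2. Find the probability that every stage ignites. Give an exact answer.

1/120

The events are sequential, so multiply the conditional probabilities:
P = 2/5 × 1/2 × 1/6 × 1/2 × 1/2 = 2/240 = 1/120.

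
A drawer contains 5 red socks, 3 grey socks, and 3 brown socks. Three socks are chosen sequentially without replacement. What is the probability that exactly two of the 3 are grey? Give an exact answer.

8/55

One ordering (grey drawn first) has probability 3/11 × 2/10 × 8/9 = 48/990 = 8/165.
There are C(3,2) = 3 such orderings, each equally likely, so P = 3 × 8/165 = 8/55.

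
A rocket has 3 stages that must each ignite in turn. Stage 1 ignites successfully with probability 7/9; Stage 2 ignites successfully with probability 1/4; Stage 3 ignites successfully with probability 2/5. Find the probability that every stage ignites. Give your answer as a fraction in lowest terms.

7/90

Each stage is reached only if all earlier stages succeed, so
P = 7/9 × 1/4 × 2/5 = 14/180 = 7/90.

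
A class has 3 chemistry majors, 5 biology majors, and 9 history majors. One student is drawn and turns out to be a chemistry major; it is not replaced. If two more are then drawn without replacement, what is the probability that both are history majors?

3/10

With the first student removed, 9 history majors remain out of 16.
P = 9/16 × 8/15 = 72/240 = 3/10.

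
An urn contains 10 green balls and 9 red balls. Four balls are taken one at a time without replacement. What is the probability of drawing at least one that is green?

625/646

P(no green) = 9/19 × 8/18 × 7/17 × 6/16 = 3024/93024 = 21/646.
P(at least one) = 1 − 21/646 = 625/646.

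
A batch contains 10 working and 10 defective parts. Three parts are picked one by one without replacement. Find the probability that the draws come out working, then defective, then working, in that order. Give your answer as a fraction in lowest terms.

Each draw changes the counts, so multiply the conditional probabilities along the sequence:
P = 10/20 × 10/19 × 9/18 = 900/6840 = 5/38.

5/38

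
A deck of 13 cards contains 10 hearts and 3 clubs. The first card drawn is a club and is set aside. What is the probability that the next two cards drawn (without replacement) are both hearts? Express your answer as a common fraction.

15/22

After the first draw, 10 of the remaining 12 cards are hearts.
P = 10/12 × 9/11 = 90/132 = 15/22.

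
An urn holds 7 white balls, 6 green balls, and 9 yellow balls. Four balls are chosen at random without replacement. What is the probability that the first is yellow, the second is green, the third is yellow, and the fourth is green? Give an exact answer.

18/1463

Chain rule:
P = 9/22 × 6/21 × 8/20 × 5/19 = 2160/175560 = 18/1463.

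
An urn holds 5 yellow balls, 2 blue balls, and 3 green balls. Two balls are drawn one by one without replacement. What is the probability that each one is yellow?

P = 5/10 × 4/9 = 20/90 = 2/9.

2/9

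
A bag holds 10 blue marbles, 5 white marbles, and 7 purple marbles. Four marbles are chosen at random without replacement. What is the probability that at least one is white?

141/209

P(no white) = 17/22 × 16/21 × 15/20 × 14/19 = 57120/175560 = 68/209.
P(at least one) = 1 − 68/209 = 141/209.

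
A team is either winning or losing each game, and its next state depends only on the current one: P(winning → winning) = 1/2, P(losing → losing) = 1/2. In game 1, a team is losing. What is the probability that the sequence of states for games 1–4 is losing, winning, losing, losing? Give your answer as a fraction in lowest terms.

1/8

Game 1 is given. For each transition, use the conditional probability from the current state:
P(winning | losing) = 1/2; P(losing | winning) = 1/2; P(losing | losing) = 1/2.
P = 1/2 × 1/2 × 1/2 = 1/8.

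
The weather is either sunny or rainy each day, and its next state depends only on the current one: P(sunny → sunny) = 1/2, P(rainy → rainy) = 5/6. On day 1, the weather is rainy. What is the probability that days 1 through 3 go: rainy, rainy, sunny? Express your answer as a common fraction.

5/36

Day 1 is given. For each transition, use the conditional probability from the current state:
P(rainy | rainy) = 5/6; P(sunny | rainy) = 1/6.
P = 5/6 × 1/6 = 5/36.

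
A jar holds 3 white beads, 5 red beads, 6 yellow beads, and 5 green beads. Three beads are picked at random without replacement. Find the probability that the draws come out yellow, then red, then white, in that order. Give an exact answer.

Chain rule:
P = 6/19 × 5/18 × 3/17 = 90/5814 = 5/323.

5/323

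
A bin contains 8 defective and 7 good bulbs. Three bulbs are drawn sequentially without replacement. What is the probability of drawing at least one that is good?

57/65

P(no good) = 8/15 × 7/14 × 6/13 = 336/2730 = 8/65.
P(at least one) = 1 − 8/65 = 57/65.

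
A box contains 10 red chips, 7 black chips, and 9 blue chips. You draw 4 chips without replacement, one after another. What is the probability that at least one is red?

101/115

P(no red) = 16/26 × 15/25 × 14/24 × 13/23 = 43680/358800 = 14/115.
P(at least one) = 1 − 14/115 = 101/115.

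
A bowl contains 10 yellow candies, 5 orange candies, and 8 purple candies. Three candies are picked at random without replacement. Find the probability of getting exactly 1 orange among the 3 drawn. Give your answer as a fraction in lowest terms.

One ordering (orange drawn first) has probability 5/23 × 18/22 × 17/21 = 1530/10626 = 255/1771.
There are C(3,1) = 3 such orderings, each equally likely, so P = 3 × 255/1771 = 765/1771.

765/1771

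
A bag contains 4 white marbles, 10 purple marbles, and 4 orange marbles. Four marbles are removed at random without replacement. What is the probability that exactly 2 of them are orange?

91/510

One ordering (orange drawn first) has probability 4/18 × 3/17 × 14/16 × 13/15 = 2184/73440 = 91/3060.
There are C(4,2) = 6 such orderings, each equally likely, so P = 6 × 91/3060 = 91/510.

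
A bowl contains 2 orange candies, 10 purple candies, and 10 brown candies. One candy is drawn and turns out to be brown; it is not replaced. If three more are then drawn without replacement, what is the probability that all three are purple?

After the first draw, 10 of the remaining 21 candies are purple.
P = 10/21 × 9/20 × 8/19 = 720/7980 = 12/133.

12/133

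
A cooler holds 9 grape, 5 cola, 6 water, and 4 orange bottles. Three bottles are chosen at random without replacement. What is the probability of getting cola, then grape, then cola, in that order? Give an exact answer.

Each draw changes the counts, so multiply the conditional probabilities along the sequence:
P = 5/24 × 9/23 × 4/22 = 180/12144 = 15/1012.

15/1012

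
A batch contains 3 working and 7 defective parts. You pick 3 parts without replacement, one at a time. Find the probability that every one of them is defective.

7/24

P(every draw is defective) = 7/10 × 6/9 × 5/8 = 210/720 = 7/24.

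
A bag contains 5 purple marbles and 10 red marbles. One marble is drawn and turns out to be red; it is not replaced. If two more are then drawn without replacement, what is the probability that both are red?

After the first draw, 9 of the remaining 14 marbles are red.
P = 9/14 × 8/13 = 72/182 = 36/91.

36/91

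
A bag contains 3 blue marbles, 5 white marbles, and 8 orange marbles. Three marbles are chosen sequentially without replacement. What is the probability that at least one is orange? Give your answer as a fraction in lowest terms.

P(no orange) = 8/16 × 7/15 × 6/14 = 336/3360 = 1/10.
P(at least one) = 1 − 1/10 = 9/10.

9/10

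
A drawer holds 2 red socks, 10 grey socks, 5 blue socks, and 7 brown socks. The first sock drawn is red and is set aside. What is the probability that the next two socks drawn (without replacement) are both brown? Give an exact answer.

After the first draw, 7 of the remaining 23 socks are brown.
P = 7/23 × 6/22 = 42/506 = 21/253.

21/253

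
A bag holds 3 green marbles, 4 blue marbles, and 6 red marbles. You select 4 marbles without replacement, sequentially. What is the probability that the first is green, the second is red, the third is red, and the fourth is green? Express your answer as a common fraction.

Chain rule:
P = 3/13 × 6/12 × 5/11 × 2/10 = 180/17160 = 3/286.

3/286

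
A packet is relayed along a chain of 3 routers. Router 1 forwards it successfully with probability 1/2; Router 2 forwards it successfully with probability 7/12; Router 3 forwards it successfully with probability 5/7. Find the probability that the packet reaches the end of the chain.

5/24

The events are sequential, so multiply the conditional probabilities:
P = 1/2 × 7/12 × 5/7 = 35/168 = 5/24.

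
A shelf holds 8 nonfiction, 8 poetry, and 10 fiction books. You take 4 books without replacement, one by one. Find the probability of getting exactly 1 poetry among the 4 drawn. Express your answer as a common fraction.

One ordering (poetry drawn first) has probability 8/26 × 18/25 × 17/24 × 16/23 = 39168/358800 = 816/7475.
There are C(4,1) = 4 such orderings, each equally likely, so P = 4 × 816/7475 = 3264/7475.

3264/7475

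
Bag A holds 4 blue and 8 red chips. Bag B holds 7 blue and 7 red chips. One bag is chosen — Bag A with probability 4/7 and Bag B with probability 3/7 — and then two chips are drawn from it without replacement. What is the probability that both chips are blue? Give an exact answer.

From Bag A: P(both blue) = (4/12)(3/11) = 1/11.
From Bag B: P(both blue) = (7/14)(6/13) = 3/13.
Total probability = (4/7)(1/11) + (3/7)(3/13) = 151/1001.

151/1001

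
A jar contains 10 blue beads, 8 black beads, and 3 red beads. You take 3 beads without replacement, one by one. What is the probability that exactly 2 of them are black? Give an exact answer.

26/95

One ordering (black drawn first) has probability 8/21 × 7/20 × 13/19 = 728/7980 = 26/285.
There are C(3,2) = 3 such orderings, each equally likely, so P = 3 × 26/285 = 26/95.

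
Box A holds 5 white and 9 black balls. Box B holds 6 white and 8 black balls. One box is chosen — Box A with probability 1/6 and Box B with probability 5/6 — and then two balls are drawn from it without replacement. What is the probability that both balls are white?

From Box A: P(both white) = (5/14)(4/13) = 10/91.
From Box B: P(both white) = (6/14)(5/13) = 15/91.
Total probability = (1/6)(10/91) + (5/6)(15/91) = 85/546.

85/546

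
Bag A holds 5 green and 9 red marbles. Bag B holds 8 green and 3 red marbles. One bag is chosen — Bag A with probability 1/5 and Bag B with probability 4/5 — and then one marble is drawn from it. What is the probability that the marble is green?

From Bag A: P(green) = 5/14.
From Bag B: P(green) = 8/11.
Total probability = (1/5)(5/14) + (4/5)(8/11) = 503/770.

503/770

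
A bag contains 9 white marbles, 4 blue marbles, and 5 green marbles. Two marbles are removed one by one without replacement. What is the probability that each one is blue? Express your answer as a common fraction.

P = 4/18 × 3/17 = 12/306 = 2/51.

2/51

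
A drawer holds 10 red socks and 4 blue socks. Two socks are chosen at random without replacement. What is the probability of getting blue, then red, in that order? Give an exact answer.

Multiply the probability of each draw given the previous ones:
P = 4/14 × 10/13 = 40/182 = 20/91.

20/91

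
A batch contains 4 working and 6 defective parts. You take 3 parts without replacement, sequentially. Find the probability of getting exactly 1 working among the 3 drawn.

1/2

One ordering (working drawn first) has probability 4/10 × 6/9 × 5/8 = 120/720 = 1/6.
There are C(3,1) = 3 such orderings, each equally likely, so P = 3 × 1/6 = 1/2.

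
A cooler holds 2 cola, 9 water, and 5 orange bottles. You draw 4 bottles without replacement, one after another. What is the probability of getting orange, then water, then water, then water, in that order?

Chain rule:
P = 5/16 × 9/15 × 8/14 × 7/13 = 2520/43680 = 3/52.

3/52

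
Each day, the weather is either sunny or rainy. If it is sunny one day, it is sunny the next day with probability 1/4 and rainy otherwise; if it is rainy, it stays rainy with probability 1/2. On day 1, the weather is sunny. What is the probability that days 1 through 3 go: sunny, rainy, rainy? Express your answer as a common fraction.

Day 1 is given. For each transition, use the conditional probability from the current state:
P(rainy | sunny) = 3/4; P(rainy | rainy) = 1/2.
P = 3/4 × 1/2 = 3/8.

3/8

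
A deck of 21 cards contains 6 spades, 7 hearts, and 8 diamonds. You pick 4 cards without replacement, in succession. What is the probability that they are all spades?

P = 6/21 × 5/20 × 4/19 × 3/18 = 360/143640 = 1/399.

1/399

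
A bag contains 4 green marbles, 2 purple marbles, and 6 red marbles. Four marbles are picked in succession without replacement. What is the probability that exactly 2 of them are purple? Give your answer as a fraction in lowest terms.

1/11

One ordering (purple drawn first) has probability 2/12 × 1/11 × 10/10 × 9/9 = 180/11880 = 1/66.
There are C(4,2) = 6 such orderings, each equally likely, so P = 6 × 1/66 = 1/11.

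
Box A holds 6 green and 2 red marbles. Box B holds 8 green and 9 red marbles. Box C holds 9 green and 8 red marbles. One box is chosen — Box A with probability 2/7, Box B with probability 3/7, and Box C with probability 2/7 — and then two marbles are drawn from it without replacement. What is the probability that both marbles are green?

From Box A: P(both green) = (6/8)(5/7) = 15/28.
From Box B: P(both green) = (8/17)(7/16) = 7/34.
From Box C: P(both green) = (9/17)(8/16) = 9/34.
Total probability = (2/7)(15/28) + (3/7)(7/34) + (2/7)(9/34) = 264/833.

264/833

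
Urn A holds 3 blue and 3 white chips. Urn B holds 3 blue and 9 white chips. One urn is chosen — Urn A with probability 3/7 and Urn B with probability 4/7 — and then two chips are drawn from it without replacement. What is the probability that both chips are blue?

From Urn A: P(both blue) = (3/6)(2/5) = 1/5.
From Urn B: P(both blue) = (3/12)(2/11) = 1/22.
Total probability = (3/7)(1/5) + (4/7)(1/22) = 43/385.

43/385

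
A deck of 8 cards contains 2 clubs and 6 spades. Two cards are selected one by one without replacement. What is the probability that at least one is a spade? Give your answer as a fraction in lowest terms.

27/28

P(no spades) = 2/8 × 1/7 = 2/56 = 1/28.
P(at least one) = 1 − 1/28 = 27/28.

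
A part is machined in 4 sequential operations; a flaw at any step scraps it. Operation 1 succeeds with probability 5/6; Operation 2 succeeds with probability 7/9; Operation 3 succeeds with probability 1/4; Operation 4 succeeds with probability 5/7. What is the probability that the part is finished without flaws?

Each stage is reached only if all earlier stages succeed, so
P = 5/6 × 7/9 × 1/4 × 5/7 = 175/1512 = 25/216.

25/216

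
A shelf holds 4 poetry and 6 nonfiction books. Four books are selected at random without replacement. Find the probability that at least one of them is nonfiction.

P(no nonfiction) = 4/10 × 3/9 × 2/8 × 1/7 = 24/5040 = 1/210.
P(at least one) = 1 − 1/210 = 209/210.

209/210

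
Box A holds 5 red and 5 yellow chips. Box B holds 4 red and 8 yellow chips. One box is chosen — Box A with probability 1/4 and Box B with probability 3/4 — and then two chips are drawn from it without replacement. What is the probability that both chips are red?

49/396

From Box A: P(both red) = (5/10)(4/9) = 2/9.
From Box B: P(both red) = (4/12)(3/11) = 1/11.
Total probability = (1/4)(2/9) + (3/4)(1/11) = 49/396.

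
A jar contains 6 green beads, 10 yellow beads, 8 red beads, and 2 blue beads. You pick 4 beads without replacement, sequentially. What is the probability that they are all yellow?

21/1495

P(all yellow) = 10/26 × 9/25 × 8/24 × 7/23 = 5040/358800 = 21/1495.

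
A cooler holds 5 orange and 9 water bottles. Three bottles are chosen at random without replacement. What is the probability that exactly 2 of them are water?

One ordering (water drawn first) has probability 9/14 × 8/13 × 5/12 = 360/2184 = 15/91.
There are C(3,2) = 3 such orderings, each equally likely, so P = 3 × 15/91 = 45/91.

45/91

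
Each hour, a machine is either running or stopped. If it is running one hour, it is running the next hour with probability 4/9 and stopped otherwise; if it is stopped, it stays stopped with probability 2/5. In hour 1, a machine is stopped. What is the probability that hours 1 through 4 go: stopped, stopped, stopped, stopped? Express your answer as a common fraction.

8/125

Hour 1 is given. For each transition, use the conditional probability from the current state:
P(stopped | stopped) = 2/5; P(stopped | stopped) = 2/5; P(stopped | stopped) = 2/5.
P = 2/5 × 2/5 × 2/5 = 8/125.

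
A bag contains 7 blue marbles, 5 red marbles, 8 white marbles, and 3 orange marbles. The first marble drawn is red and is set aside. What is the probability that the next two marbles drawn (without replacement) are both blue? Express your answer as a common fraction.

1/11

With the first marble removed, 7 blue remain out of 22.
P = 7/22 × 6/21 = 42/462 = 1/11.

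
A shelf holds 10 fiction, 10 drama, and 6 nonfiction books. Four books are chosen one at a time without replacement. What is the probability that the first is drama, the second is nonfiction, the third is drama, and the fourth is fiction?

9/598

Each draw changes the counts, so multiply the conditional probabilities along the sequence:
P = 10/26 × 6/25 × 9/24 × 10/23 = 5400/358800 = 9/598.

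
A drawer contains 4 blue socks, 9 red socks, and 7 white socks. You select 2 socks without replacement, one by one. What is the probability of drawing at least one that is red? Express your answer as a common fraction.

27/38

P(no red) = 11/20 × 10/19 = 110/380 = 11/38.
P(at least one) = 1 − 11/38 = 27/38.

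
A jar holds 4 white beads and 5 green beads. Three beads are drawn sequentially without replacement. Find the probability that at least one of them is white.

P(no white) = 5/9 × 4/8 × 3/7 = 60/504 = 5/42.
P(at least one) = 1 − 5/42 = 37/42.

37/42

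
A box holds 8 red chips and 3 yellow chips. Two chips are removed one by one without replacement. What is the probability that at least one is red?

P(no red) = 3/11 × 2/10 = 6/110 = 3/55.
P(at least one) = 1 − 3/55 = 52/55.

52/55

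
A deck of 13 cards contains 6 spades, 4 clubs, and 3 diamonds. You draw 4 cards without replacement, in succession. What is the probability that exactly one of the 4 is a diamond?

One ordering (a diamond drawn first) has probability 3/13 × 10/12 × 9/11 × 8/10 = 2160/17160 = 18/143.
There are C(4,1) = 4 such orderings, each equally likely, so P = 4 × 18/143 = 72/143.

72/143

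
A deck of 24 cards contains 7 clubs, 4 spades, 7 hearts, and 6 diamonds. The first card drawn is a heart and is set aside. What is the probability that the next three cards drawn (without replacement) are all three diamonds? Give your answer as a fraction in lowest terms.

20/1771

After the first draw, 6 of the remaining 23 cards are diamonds.
P = 6/23 × 5/22 × 4/21 = 120/10626 = 20/1771.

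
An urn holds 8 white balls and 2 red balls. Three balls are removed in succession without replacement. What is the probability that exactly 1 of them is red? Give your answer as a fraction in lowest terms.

One ordering (red drawn first) has probability 2/10 × 8/9 × 7/8 = 112/720 = 7/45.
There are C(3,1) = 3 such orderings, each equally likely, so P = 3 × 7/45 = 7/15.

7/15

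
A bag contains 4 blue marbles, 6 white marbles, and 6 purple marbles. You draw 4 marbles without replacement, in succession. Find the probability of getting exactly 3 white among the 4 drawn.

One ordering (white drawn first) has probability 6/16 × 5/15 × 4/14 × 10/13 = 1200/43680 = 5/182.
There are C(4,3) = 4 such orderings, each equally likely, so P = 4 × 5/182 = 10/91.

10/91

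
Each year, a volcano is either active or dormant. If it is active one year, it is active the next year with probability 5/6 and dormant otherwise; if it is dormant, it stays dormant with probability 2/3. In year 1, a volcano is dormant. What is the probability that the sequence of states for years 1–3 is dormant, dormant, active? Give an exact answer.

2/9

Year 1 is given. For each transition, use the conditional probability from the current state:
P(dormant | dormant) = 2/3; P(active | dormant) = 1/3.
P = 2/3 × 1/3 = 2/9.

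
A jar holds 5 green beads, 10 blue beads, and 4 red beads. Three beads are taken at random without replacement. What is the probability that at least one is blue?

P(no blue) = 9/19 × 8/18 × 7/17 = 504/5814 = 28/323.
P(at least one) = 1 − 28/323 = 295/323.

295/323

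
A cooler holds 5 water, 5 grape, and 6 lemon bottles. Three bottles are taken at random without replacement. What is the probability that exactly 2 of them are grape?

One ordering (grape drawn first) has probability 5/16 × 4/15 × 11/14 = 220/3360 = 11/168.
There are C(3,2) = 3 such orderings, each equally likely, so P = 3 × 11/168 = 11/56.

11/56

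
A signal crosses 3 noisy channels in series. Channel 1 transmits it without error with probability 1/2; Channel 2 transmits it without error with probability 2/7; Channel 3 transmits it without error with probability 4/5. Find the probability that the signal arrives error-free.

The events are sequential, so multiply the conditional probabilities:
P = 1/2 × 2/7 × 4/5 = 8/70 = 4/35.

4/35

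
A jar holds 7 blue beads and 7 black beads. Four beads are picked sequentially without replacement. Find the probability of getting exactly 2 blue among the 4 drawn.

One ordering (blue drawn first) has probability 7/14 × 6/13 × 7/12 × 6/11 = 1764/24024 = 21/286.
There are C(4,2) = 6 such orderings, each equally likely, so P = 6 × 21/286 = 63/143.

63/143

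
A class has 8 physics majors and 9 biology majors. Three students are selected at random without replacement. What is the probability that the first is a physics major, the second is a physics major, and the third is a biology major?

Each draw changes the counts, so multiply the conditional probabilities along the sequence:
P = 8/17 × 7/16 × 9/15 = 504/4080 = 21/170.

21/170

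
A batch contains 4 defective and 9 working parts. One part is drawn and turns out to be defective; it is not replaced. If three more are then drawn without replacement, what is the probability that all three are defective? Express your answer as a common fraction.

With the first part removed, 3 defective remain out of 12.
P = 3/12 × 2/11 × 1/10 = 6/1320 = 1/220.

1/220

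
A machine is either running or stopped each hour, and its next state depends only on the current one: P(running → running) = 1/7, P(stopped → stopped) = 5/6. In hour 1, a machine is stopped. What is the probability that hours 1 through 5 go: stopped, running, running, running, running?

Hour 1 is given. For each transition, use the conditional probability from the current state:
P(running | stopped) = 1/6; P(running | running) = 1/7; P(running | running) = 1/7; P(running | running) = 1/7.
P = 1/6 × 1/7 × 1/7 × 1/7 = 1/2058.

1/2058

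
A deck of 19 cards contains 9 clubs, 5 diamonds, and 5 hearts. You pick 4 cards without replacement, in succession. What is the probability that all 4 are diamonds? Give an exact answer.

P = 5/19 × 4/18 × 3/17 × 2/16 = 120/93024 = 5/3876.

5/3876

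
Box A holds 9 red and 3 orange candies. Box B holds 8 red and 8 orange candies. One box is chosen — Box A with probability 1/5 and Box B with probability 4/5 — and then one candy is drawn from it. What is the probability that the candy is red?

From Box A: P(red) = 9/12.
From Box B: P(red) = 8/16.
Total probability = (1/5)(9/12) + (4/5)(8/16) = 11/20.

11/20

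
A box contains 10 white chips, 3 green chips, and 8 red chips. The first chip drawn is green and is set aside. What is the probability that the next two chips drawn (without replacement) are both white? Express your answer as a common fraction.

With the first chip removed, 10 white remain out of 20.
P = 10/20 × 9/19 = 90/380 = 9/38.

9/38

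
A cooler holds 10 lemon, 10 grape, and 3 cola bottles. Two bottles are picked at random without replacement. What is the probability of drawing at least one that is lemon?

P(no lemon) = 13/23 × 12/22 = 156/506 = 78/253.
P(at least one) = 1 − 78/253 = 175/253.

175/253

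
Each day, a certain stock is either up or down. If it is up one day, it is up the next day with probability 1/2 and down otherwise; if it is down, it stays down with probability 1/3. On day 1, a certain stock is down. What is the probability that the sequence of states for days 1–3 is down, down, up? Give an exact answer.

2/9

Day 1 is given. For each transition, use the conditional probability from the current state:
P(down | down) = 1/3; P(up | down) = 2/3.
P = 1/3 × 2/3 = 2/9.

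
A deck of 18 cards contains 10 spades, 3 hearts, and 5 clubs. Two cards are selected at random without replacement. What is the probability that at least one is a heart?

16/51

P(no hearts) = 15/18 × 14/17 = 210/306 = 35/51.
P(at least one) = 1 − 35/51 = 16/51.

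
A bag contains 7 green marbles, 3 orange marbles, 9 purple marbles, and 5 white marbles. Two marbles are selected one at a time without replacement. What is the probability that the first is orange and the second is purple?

9/184

Multiply the probability of each draw given the previous ones:
P = 3/24 × 9/23 = 27/552 = 9/184.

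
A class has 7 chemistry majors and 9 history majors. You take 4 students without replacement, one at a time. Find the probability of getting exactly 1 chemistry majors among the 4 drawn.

One ordering (a chemistry major drawn first) has probability 7/16 × 9/15 × 8/14 × 7/13 = 3528/43680 = 21/260.
There are C(4,1) = 4 such orderings, each equally likely, so P = 4 × 21/260 = 21/65.

21/65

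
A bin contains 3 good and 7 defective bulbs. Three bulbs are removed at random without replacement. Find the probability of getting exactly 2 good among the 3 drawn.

One ordering (good drawn first) has probability 3/10 × 2/9 × 7/8 = 42/720 = 7/120.
There are C(3,2) = 3 such orderings, each equally likely, so P = 3 × 7/120 = 7/40.

7/40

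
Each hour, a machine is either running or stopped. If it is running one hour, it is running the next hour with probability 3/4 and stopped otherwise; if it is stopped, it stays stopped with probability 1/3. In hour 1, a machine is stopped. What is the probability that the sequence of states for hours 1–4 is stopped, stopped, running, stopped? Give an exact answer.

1/18

Hour 1 is given. For each transition, use the conditional probability from the current state:
P(stopped | stopped) = 1/3; P(running | stopped) = 2/3; P(stopped | running) = 1/4.
P = 1/3 × 2/3 × 1/4 = 2/36 = 1/18.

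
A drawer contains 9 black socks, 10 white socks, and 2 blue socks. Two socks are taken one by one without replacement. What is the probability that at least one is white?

P(no white) = 11/21 × 10/20 = 110/420 = 11/42.
P(at least one) = 1 − 11/42 = 31/42.

31/42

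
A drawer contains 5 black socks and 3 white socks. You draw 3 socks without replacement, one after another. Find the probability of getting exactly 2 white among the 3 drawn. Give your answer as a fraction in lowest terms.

One ordering (white drawn first) has probability 3/8 × 2/7 × 5/6 = 30/336 = 5/56.
There are C(3,2) = 3 such orderings, each equally likely, so P = 3 × 5/56 = 15/56.

15/56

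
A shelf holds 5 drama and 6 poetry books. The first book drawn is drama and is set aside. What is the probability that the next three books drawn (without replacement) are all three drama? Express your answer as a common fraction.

With the first book removed, 4 drama remain out of 10.
P = 4/10 × 3/9 × 2/8 = 24/720 = 1/30.

1/30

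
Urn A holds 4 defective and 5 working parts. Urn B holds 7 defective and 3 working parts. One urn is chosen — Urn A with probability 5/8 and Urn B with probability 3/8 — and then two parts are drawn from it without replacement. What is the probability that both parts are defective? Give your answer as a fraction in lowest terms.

From Urn A: P(both defective) = (4/9)(3/8) = 1/6.
From Urn B: P(both defective) = (7/10)(6/9) = 7/15.
Total probability = (5/8)(1/6) + (3/8)(7/15) = 67/240.

67/240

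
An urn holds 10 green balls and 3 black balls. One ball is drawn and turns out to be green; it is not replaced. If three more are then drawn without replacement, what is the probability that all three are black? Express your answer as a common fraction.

After the first draw, 3 of the remaining 12 balls are black.
P = 3/12 × 2/11 × 1/10 = 6/1320 = 1/220.

1/220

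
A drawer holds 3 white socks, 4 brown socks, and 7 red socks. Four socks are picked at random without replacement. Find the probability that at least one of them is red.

P(no red) = 7/14 × 6/13 × 5/12 × 4/11 = 840/24024 = 5/143.
P(at least one) = 1 − 5/143 = 138/143.

138/143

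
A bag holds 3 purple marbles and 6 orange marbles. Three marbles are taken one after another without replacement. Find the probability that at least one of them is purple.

16/21

P(no purple) = 6/9 × 5/8 × 4/7 = 120/504 = 5/21.
P(at least one) = 1 − 5/21 = 16/21.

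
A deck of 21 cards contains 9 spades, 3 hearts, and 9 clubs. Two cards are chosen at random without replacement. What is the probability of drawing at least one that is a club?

P(no clubs) = 12/21 × 11/20 = 132/420 = 11/35.
P(at least one) = 1 − 11/35 = 24/35.

24/35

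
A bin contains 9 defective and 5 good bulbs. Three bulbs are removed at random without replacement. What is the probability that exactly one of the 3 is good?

One ordering (good drawn first) has probability 5/14 × 9/13 × 8/12 = 360/2184 = 15/91.
There are C(3,1) = 3 such orderings, each equally likely, so P = 3 × 15/91 = 45/91.

45/91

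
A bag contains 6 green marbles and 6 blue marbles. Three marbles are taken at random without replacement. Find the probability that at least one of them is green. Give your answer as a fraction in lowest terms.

10/11

P(no green) = 6/12 × 5/11 × 4/10 = 120/1320 = 1/11.
P(at least one) = 1 − 1/11 = 10/11.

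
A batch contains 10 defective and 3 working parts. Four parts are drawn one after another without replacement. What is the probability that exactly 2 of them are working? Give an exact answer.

27/143

One ordering (working drawn first) has probability 3/13 × 2/12 × 10/11 × 9/10 = 540/17160 = 9/286.
There are C(4,2) = 6 such orderings, each equally likely, so P = 6 × 9/286 = 27/143.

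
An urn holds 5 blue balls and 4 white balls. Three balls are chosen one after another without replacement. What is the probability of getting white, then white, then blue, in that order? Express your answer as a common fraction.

Chain rule:
P = 4/9 × 3/8 × 5/7 = 60/504 = 5/42.

5/42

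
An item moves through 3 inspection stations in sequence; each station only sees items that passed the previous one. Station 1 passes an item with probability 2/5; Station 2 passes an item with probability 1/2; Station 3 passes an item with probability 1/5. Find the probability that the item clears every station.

The events are sequential, so multiply the conditional probabilities:
P = 2/5 × 1/2 × 1/5 = 2/50 = 1/25.

1/25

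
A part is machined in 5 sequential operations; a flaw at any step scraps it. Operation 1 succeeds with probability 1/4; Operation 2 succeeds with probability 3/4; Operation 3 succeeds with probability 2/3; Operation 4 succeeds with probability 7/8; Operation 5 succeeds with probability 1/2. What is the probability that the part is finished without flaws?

7/128

Multiplying along the chain,
P = 1/4 × 3/4 × 2/3 × 7/8 × 1/2 = 42/768 = 7/128.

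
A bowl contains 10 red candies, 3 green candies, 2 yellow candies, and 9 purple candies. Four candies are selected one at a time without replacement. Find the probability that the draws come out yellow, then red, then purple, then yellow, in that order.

Each draw changes the counts, so multiply the conditional probabilities along the sequence:
P = 2/24 × 10/23 × 9/22 × 1/21 = 180/255024 = 5/7084.

5/7084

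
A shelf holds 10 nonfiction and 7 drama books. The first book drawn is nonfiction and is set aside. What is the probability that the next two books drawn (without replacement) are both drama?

7/40

With the first book removed, 7 drama remain out of 16.
P = 7/16 × 6/15 = 42/240 = 7/40.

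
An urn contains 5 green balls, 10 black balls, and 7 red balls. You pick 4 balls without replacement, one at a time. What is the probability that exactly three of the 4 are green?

One ordering (green drawn first) has probability 5/22 × 4/21 × 3/20 × 17/19 = 1020/175560 = 17/2926.
There are C(4,3) = 4 such orderings, each equally likely, so P = 4 × 17/2926 = 34/1463.

34/1463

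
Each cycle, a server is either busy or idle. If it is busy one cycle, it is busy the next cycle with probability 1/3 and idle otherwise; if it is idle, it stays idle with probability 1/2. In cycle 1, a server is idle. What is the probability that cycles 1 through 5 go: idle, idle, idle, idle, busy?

1/16

Cycle 1 is given. For each transition, use the conditional probability from the current state:
P(idle | idle) = 1/2; P(idle | idle) = 1/2; P(idle | idle) = 1/2; P(busy | idle) = 1/2.
P = 1/2 × 1/2 × 1/2 × 1/2 = 1/16.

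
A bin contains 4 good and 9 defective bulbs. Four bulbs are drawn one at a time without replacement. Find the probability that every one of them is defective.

126/715

P = 9/13 × 8/12 × 7/11 × 6/10 = 3024/17160 = 126/715.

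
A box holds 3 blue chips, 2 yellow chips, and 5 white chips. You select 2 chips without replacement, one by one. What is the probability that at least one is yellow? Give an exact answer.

17/45

P(no yellow) = 8/10 × 7/9 = 56/90 = 28/45.
P(at least one) = 1 − 28/45 = 17/45.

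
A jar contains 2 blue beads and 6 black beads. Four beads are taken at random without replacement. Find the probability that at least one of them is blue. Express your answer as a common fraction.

11/14

P(no blue) = 6/8 × 5/7 × 4/6 × 3/5 = 360/1680 = 3/14.
P(at least one) = 1 − 3/14 = 11/14.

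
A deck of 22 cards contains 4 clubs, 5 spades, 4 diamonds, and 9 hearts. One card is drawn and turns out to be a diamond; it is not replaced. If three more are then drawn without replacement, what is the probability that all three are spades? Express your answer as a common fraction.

After the first draw, 5 of the remaining 21 cards are spades.
P = 5/21 × 4/20 × 3/19 = 60/7980 = 1/133.

1/133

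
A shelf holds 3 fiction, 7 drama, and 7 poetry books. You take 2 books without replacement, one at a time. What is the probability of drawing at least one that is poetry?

P(no poetry) = 10/17 × 9/16 = 90/272 = 45/136.
P(at least one) = 1 − 45/136 = 91/136.

91/136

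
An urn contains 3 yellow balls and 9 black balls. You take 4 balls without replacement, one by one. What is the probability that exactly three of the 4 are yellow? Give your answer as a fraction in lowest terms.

1/55

One ordering (yellow drawn first) has probability 3/12 × 2/11 × 1/10 × 9/9 = 54/11880 = 1/220.
There are C(4,3) = 4 such orderings, each equally likely, so P = 4 × 1/220 = 1/55.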